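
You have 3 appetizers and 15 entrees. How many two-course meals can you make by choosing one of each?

By the multiplication principle: 3 x 15.

Final answer: 45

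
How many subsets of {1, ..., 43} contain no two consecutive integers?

Let a(n) count such subsets of {1, ..., n}. Either n is excluded (a(n-1) ways) or n is included, forcing n-1 out (a(n-2) ways), so a(n) = a(n-1) + a(n-2) with a(1)=2, a(2)=3.
Building up term by term: a(1)=2, a(2)=3, a(3)=5, a(4)=8, a(5)=13, a(6)=21, a(7)=34, a(8)=55, a(9)=89, a(10)=144, a(11)=233, a(12)=377, a(13)=610, a(14)=987, a(15)=1597, a(16)=2584, a(17)=4181, a(18)=6765, a(19)=10946, a(20)=17711, a(21)=28657, a(22)=46368, a(23)=75025, a(24)=121393, a(25)=196418, a(26)=317811, a(27)=514229, a(28)=832040, a(29)=1346269, a(30)=2178309, a(31)=3524578, a(32)=5702887, a(33)=9227465, a(34)=14930352, a(35)=24157817, a(36)=39088169, a(37)=63245986, a(38)=102334155, a(39)=165580141, a(40)=267914296, a(41)=433494437, a(42)=701408733, a(43)=1134903170.

Final answer: 1134903170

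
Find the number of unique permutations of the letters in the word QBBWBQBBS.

Letters (B:5, Q:2, S:1, W:1). Total letters: 9.
Permutations = 9!/(5! x 2!).

Final answer: 1512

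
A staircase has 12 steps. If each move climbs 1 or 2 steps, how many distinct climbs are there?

Let f(n) count the ways. The last step is size 1 or 2, so f(n) = f(n-1) + f(n-2) with f(1)=1, f(2)=2.
Building up term by term: f(1)=1, f(2)=2, f(3)=3, f(4)=5, f(5)=8, f(6)=13, f(7)=21, f(8)=34, f(9)=55, f(10)=89, f(11)=144, f(12)=233.

Final answer: 233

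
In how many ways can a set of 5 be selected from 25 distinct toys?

C(25,5) = 25!/(5! x (25-5)!).

Final answer: C(25,5) = 53130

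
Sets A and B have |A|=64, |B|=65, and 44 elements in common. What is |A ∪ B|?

|A union B| = |A| + |B| - |A intersect B| = 64 + 65 - 44.

Final answer: 85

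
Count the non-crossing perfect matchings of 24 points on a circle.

This is counted by the nth Catalan number C_n. Here n = 24/2 = 12.
C_n = C(2n,n) - C(2n,n+1), so C_{12} = C(24,12) - C(24,13) = 2704156 - 2496144.

Final answer: C_{12} = 208012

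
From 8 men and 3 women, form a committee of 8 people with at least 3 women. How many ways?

Sum over valid woman counts:
C(3,3)C(8,5).

Final answer: 56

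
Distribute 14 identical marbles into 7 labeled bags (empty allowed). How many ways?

Stars and bars: C(n+k-1, k-1) = C(20,6).

Final answer: C(20,6) = 38760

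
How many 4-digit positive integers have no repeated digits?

First digit: 9 (not 0). Second: 9 (not first). Third: 8, etc.
Total: 9 x 9 x 8 x 7.

Final answer: 4536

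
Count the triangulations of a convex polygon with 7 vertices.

This is a standard Catalan-number count: the answer is C_n. Here n = 7 - 2 = 5.
C_n = (2n)!/(n!(n+1)!), so C_{5} = 10!/(5! x 6!) = C(10,5)/6 = 252/6.

Final answer: C_{5} = 42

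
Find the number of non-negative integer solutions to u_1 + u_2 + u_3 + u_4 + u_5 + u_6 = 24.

Stars and bars with 24 stars and 5 bars:
C(24+6-1, 6-1) = C(29,5).

Final answer: C(29,5) = 118755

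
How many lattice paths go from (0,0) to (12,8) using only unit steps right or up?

Each path has 12 right steps and 8 up steps in some order (20 steps total).
Choose which 8 of the 20 steps are up: C(20,8).

Final answer: C(20,8) = 125970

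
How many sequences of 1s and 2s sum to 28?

Let f(n) count the ways. The last step is size 1 or 2, so f(n) = f(n-1) + f(n-2) with f(1)=1, f(2)=2.
Building up term by term: f(1)=1, f(2)=2, f(3)=3, f(4)=5, f(5)=8, f(6)=13, f(7)=21, f(8)=34, f(9)=55, f(10)=89, f(11)=144, f(12)=233, f(13)=377, f(14)=610, f(15)=987, f(16)=1597, f(17)=2584, f(18)=4181, f(19)=6765, f(20)=10946, f(21)=17711, f(22)=28657, f(23)=46368, f(24)=75025, f(25)=121393, f(26)=196418, f(27)=317811, f(28)=514229.

Final answer: 514229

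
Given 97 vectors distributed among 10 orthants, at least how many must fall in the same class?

By pigeonhole with 97 objects and 10 categories: ceiling(97/10).

Final answer: 10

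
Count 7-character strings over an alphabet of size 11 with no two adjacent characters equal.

First character: 11 choices. Each subsequent: 10 choices (must differ from the previous one).
Total: 11 x 10^6.

Final answer: 11 x 10^{6} = 11000000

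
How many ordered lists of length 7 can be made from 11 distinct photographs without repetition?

P(11,7) = 11!/(11-7)! = 11!/4!.

Final answer: P(11,7) = 1663200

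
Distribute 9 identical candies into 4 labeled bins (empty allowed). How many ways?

Stars and bars: C(n+k-1, k-1) = C(12,3).

Final answer: C(12,3) = 220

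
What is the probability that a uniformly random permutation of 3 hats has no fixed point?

D(n) = (n-1)(D(n-1) + D(n-2)), D(0)=1, D(1)=0.
Building up: D(2)=1, D(3)=2.
Total arrangements: 3! = 6.
Probability = D(3)/3! = 1/3.

Final answer: D(3)/3! = 2/6 = 0.333333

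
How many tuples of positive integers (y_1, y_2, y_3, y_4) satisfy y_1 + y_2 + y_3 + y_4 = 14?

Substitute y'_i = y_i - 1 (so y'_i >= 0). Then sum y'_i = 14 - 4 = 10.
Stars and bars: C(10+4-1, 4-1) = C(13,3).

Final answer: C(13,3) = 286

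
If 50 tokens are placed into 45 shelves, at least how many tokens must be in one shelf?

By the pigeonhole principle: ceiling(50/45).

Final answer: 2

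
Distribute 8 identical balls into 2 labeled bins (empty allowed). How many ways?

Stars and bars: C(n+k-1, k-1) = C(9,1).

Final answer: C(9,1) = 9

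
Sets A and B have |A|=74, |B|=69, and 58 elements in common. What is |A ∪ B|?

|A union B| = |A| + |B| - |A intersect B| = 74 + 69 - 58.

Final answer: 85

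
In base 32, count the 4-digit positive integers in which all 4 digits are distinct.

First digit: 31 (nonzero). Second: 31 (not first). Third: 30, etc.
Total: 31 x 31 x 30 x 29.

Final answer: 836070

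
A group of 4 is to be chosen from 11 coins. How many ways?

C(11,4) = 11!/(4! x 7!).

Final answer: \binom{11}{4} = 330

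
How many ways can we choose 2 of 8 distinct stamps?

C(8,2) = 8!/(2! x (8-2)!).

Final answer: C(8,2) = 28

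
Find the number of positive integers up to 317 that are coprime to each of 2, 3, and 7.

|div by 2|=158, |div by 3|=105, |div by 7|=45.
|div by 2&3|=52, |div by 2&7|=22, |div by 3&7|=15, |div by all|=7.
By inclusion-exclusion, divisible by at least one: 158+105+45-52-22-15+7 = 226.
Not divisible by any: 317 - 226.

Final answer: 91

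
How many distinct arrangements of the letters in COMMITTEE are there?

Letters (C:1, E:2, I:1, M:2, O:1, T:2). Total letters: 9.
Permutations = 9!/(2! x 2! x 2!).

Final answer: 45360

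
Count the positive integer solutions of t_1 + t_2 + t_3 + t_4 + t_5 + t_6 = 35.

Substitute t'_i = t_i - 1 (so t'_i >= 0). Then sum t'_i = 35 - 6 = 29.
Stars and bars: C(29+6-1, 6-1) = C(34,5).

Final answer: C(34,5) = 278256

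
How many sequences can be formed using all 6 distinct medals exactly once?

The number of ways to arrange 6 distinct objects is 6!.

Final answer: 6! = 720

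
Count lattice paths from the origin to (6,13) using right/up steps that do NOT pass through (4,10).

Total paths to (6,13): C(19,13) = 27132.
Paths through (4,10): C(14,10) x C(5,3) = 10010.
Avoiding (4,10): 27132 - 10010.

Final answer: 17122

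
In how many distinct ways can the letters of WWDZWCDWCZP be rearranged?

Letters (C:2, D:2, P:1, W:4, Z:2). Total letters: 11.
Permutations = 11!/(4! x 2! x 2! x 2!).

Final answer: 207900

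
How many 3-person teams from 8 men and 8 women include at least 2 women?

Sum over valid woman counts:
C(8,2)C(8,1) = 224
C(8,3)C(8,0) = 56
Total: 224 + 56.

Final answer: 280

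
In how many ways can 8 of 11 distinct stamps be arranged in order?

P(11,8) = 11!/(11-8)! = 11!/3!.

Final answer: P(11,8) = 6652800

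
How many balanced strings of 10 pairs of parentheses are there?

This is a standard Catalan-number count: the answer is C_n. Here n = 10 (pairs).
C_n = (2n)!/(n!(n+1)!), so C_{10} = 20!/(10! x 11!) = C(20,10)/11 = 184756/11.

Final answer: C_{10} = 16796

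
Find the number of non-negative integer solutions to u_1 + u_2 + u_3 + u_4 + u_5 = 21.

Stars and bars with 21 stars and 4 bars:
C(21+5-1, 5-1) = C(25,4).

Final answer: C(25,4) = 12650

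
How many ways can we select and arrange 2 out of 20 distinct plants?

P(20,2) = 20!/(20-2)! = 20!/18!.

Final answer: P(20,2) = 380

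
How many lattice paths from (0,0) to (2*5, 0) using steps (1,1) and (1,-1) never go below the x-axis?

Total monotonic paths to (5,5): C(10,5) = 252.
Reflecting each bad path at its first crossing gives a bijection with paths to (4,6): C(10,6) = 210.
Valid Dyck paths: 252 - 210.
(Check: C(10,5) - C(10,6) = C(10,5)/6, the Catalan number C_{5}.)

Final answer: C_{5} = 42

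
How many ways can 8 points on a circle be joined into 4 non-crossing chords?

The structures are counted by the Catalan number C_n. Here n = 8/2 = 4.
C_n = (2n)!/(n!(n+1)!), so C_{4} = 8!/(4! x 5!) = C(8,4)/5 = 70/5.

Final answer: C_{4} = 14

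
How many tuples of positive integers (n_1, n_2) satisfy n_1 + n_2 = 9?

Substitute n'_i = n_i - 1 (so n'_i >= 0). Then sum n'_i = 9 - 2 = 7.
Stars and bars: C(7+2-1, 2-1) = C(8,1).

Final answer: C(8,1) = 8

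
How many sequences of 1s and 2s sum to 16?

Let f(n) count the ways. The last step is size 1 or 2, so f(n) = f(n-1) + f(n-2) with f(1)=1, f(2)=2.
Computing successive values: f(1)=1, f(2)=2, f(3)=3, f(4)=5, f(5)=8, f(6)=13, f(7)=21, f(8)=34, f(9)=55, f(10)=89, f(11)=144, f(12)=233, f(13)=377, f(14)=610, f(15)=987, f(16)=1597.

Final answer: 1597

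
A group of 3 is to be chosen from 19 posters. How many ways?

C(19,3) = 19!/(3! x 16!).

Final answer: \binom{19}{3} = 969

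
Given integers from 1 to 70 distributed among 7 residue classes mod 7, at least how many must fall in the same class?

By pigeonhole with 70 objects and 7 categories: ceiling(70/7).

Final answer: 10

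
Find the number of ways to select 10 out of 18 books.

C(18,10) = 18!/(10! x 8!).

Final answer: \binom{18}{10} = 43758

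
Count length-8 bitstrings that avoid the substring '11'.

Classify by the final bit: ...0 gives a(n-1) strings, ...01 gives a(n-2) strings. Thus a(n) = a(n-1) + a(n-2) with a(1)=2, a(2)=3.
Building up term by term: a(1)=2, a(2)=3, a(3)=5, a(4)=8, a(5)=13, a(6)=21, a(7)=34, a(8)=55.

Final answer: 55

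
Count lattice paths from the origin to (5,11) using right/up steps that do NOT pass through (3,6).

Total paths to (5,11): C(16,11) = 4368.
Paths through (3,6): C(9,6) x C(7,5) = 1764.
Avoiding (3,6): 4368 - 1764.

Final answer: 2604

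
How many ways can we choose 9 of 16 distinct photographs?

C(16,9) = 16!/(9! x 7!).

Final answer: \binom{16}{9} = 11440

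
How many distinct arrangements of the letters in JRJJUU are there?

Letters (J:3, R:1, U:2). Total letters: 6.
Permutations = 6!/(3! x 2!).

Final answer: 60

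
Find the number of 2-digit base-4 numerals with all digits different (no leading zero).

First digit: 3 (nonzero). Second: 3 (not first). Third: 2, etc.
Total: 3 x 3.

Final answer: 9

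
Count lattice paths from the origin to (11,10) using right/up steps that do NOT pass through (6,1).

Total paths to (11,10): C(21,10) = 352716.
Paths through (6,1): C(7,1) x C(14,9) = 14014.
Avoiding (6,1): 352716 - 14014.

Final answer: 338702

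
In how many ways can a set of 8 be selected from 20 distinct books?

C(20,8) = 20!/(8! x 12!).

Final answer: \binom{20}{8} = 125970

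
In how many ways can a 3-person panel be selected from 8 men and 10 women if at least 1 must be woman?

Sum over valid woman counts:
C(10,1)C(8,2) = 280
C(10,2)C(8,1) = 360
C(10,3)C(8,0) = 120
Total: 280 + 360 + 120.

Final answer: 760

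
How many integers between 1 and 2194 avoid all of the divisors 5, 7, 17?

|div by 5|=438, |div by 7|=313, |div by 17|=129.
|div by 5&7|=62, |div by 5&17|=25, |div by 7&17|=18, |div by all|=3.
By inclusion-exclusion, divisible by at least one: 438+313+129-62-25-18+3 = 778.
Not divisible by any: 2194 - 778.

Final answer: 1416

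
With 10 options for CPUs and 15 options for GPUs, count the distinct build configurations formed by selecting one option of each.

By the multiplication principle: 10 x 15.

Final answer: 150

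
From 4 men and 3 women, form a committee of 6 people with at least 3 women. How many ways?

Sum over valid woman counts:
C(3,3)C(4,3).

Final answer: 4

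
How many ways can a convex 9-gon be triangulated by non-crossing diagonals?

The structures are counted by the Catalan number C_n. Here n = 9 - 2 = 7.
C_n = C(2n,n)/(n+1), so C_{7} = C(14,7)/8 = 3432/8.

Final answer: C_{7} = 429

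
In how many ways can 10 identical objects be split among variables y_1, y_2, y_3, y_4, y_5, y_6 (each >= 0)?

Stars and bars with 10 stars and 5 bars:
C(10+6-1, 6-1) = C(15,5).

Final answer: C(15,5) = 3003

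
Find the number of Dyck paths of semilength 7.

Total monotonic paths to (7,7): C(14,7) = 3432.
A path is bad iff it touches y = x + 1; reflecting its initial segment maps bad paths bijectively onto all paths to (6,8), of which there are C(14,8) = 3003.
Valid Dyck paths: 3432 - 3003.
(This is the Catalan number C_{7}.)

Final answer: C_{7} = 429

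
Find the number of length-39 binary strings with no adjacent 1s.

A valid string ends in 0 (append to any length-(n-1) valid string) or in 01 (append to any length-(n-2) valid string), so a(n) = a(n-1) + a(n-2) with a(1)=2, a(2)=3.
Building up term by term: a(1)=2, a(2)=3, a(3)=5, a(4)=8, a(5)=13, a(6)=21, a(7)=34, a(8)=55, a(9)=89, a(10)=144, a(11)=233, a(12)=377, a(13)=610, a(14)=987, a(15)=1597, a(16)=2584, a(17)=4181, a(18)=6765, a(19)=10946, a(20)=17711, a(21)=28657, a(22)=46368, a(23)=75025, a(24)=121393, a(25)=196418, a(26)=317811, a(27)=514229, a(28)=832040, a(29)=1346269, a(30)=2178309, a(31)=3524578, a(32)=5702887, a(33)=9227465, a(34)=14930352, a(35)=24157817, a(36)=39088169, a(37)=63245986, a(38)=102334155, a(39)=165580141.

Final answer: 165580141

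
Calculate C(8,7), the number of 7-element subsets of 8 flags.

C(8,7) = 8!/(7! x 1!).

Final answer: \binom{8}{7} = 8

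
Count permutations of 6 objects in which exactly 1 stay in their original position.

Choose which 1 elements are fixed: C(6,1) = 6.
Derange the remaining 5 using D(j) = (j-1)(D(j-1) + D(j-2)), D(0)=1, D(1)=0: D(2)=1, D(3)=2, D(4)=9, D(5)=44.
Total: 6 x 44.

Final answer: C(6,1) D(5) = 264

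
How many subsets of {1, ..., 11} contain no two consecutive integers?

Let a(n) count such subsets of {1, ..., n}. Either n is excluded (a(n-1) ways) or n is included, forcing n-1 out (a(n-2) ways), so a(n) = a(n-1) + a(n-2) with a(1)=2, a(2)=3.
Computing successive values: a(1)=2, a(2)=3, a(3)=5, a(4)=8, a(5)=13, a(6)=21, a(7)=34, a(8)=55, a(9)=89, a(10)=144, a(11)=233.

Final answer: 233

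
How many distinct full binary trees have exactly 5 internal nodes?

The structures are counted by the Catalan number C_n. Here n = 5.
C_n = (2n)!/(n!(n+1)!), so C_{5} = 10!/(5! x 6!) = C(10,5)/6 = 252/6.

Final answer: C_{5} = 42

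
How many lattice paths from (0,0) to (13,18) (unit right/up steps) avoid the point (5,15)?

Total paths to (13,18): C(31,18) = 206253075.
Paths through (5,15): C(20,15) x C(11,3) = 2558160.
Avoiding (5,15): 206253075 - 2558160.

Final answer: 203694915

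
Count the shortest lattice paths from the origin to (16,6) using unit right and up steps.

Each path has 16 right steps and 6 up steps in some order (22 steps total).
Choose which 6 of the 22 steps are up: C(22,6).

Final answer: C(22,6) = 74613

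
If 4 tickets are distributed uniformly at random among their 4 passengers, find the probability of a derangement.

Use the recurrence D(n) = (n-1)(D(n-1) + D(n-2)) with D(0)=1, D(1)=0.
Building up: D(2)=1, D(3)=2, D(4)=9.
Total arrangements: 4! = 24.
Probability = D(4)/4! = 3/8.

Final answer: D(4)/4! = 9/24 = 0.375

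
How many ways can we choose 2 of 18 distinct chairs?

C(18,2) = 18!/(2! x (18-2)!).

Final answer: C(18,2) = 153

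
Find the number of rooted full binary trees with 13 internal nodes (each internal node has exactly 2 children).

This is counted by the nth Catalan number C_n. Here n = 13.
C_n = (2n)!/(n!(n+1)!), so C_{13} = 26!/(13! x 14!) = C(26,13)/14 = 10400600/14.

Final answer: C_{13} = 742900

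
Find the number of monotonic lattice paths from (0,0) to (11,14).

Each path has 11 right steps and 14 up steps in some order (25 steps total).
Choose which 14 of the 25 steps are up: C(25,14).

Final answer: C(25,14) = 4457400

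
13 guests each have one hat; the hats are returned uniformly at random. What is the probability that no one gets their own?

Use the recurrence D(n) = (n-1)(D(n-1) + D(n-2)) with D(0)=1, D(1)=0.
Building up: D(2)=1, D(3)=2, D(4)=9, D(5)=44, D(6)=265, D(7)=1854, D(8)=14833, D(9)=133496, D(10)=1334961, D(11)=14684570, D(12)=176214841, D(13)=2290792932.
Total arrangements: 13! = 6227020800.
Probability = D(13)/13! = 63633137/172972800.

Final answer: D(13)/13! = 2290792932/6227020800 = 0.367879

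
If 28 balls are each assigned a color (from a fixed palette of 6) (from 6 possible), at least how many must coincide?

There are 6 possible values for color (from a fixed palette of 6). With 28 balls and 6 categories, by pigeonhole: ceiling(28/6).

Final answer: 5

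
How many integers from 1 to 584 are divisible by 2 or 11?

Multiples of 2: 292. Multiples of 11: 53. Of both (lcm=22): 26.
By inclusion-exclusion: 292 + 53 - 26.

Final answer: 319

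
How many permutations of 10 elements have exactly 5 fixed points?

Choose which 5 elements are fixed: C(10,5) = 252.
Derange the remaining 5 using D(j) = (j-1)(D(j-1) + D(j-2)), D(0)=1, D(1)=0: D(2)=1, D(3)=2, D(4)=9, D(5)=44.
Total: 252 x 44.

Final answer: C(10,5) D(5) = 11088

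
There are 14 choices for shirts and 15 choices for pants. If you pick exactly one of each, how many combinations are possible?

By the multiplication principle: 14 x 15.

Final answer: 210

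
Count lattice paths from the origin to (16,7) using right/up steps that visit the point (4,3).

Paths (0,0)->(4,3): C(7,3) = 35.
Paths (4,3)->(16,7): C(16,4) = 1820.
By multiplication principle: 35 x 1820.

Final answer: 63700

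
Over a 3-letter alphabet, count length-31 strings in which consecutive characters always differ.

First character: 3 choices. Each subsequent: 2 choices (must differ from the previous one).
Total: 3 x 2^30.

Final answer: 3 x 2^{30} = 3221225472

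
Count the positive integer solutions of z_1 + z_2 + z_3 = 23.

Substitute z'_i = z_i - 1 (so z'_i >= 0). Then sum z'_i = 23 - 3 = 20.
Stars and bars: C(20+3-1, 3-1) = C(22,2).

Final answer: C(22,2) = 231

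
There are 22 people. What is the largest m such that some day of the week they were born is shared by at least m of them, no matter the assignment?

There are 7 possible values for day of the week they were born. With 22 people and 7 categories, by pigeonhole: ceiling(22/7).

Final answer: 4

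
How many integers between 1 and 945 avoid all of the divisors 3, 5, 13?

|div by 3|=315, |div by 5|=189, |div by 13|=72.
|div by 3&5|=63, |div by 3&13|=24, |div by 5&13|=14, |div by all|=4.
By inclusion-exclusion, divisible by at least one: 315+189+72-63-24-14+4 = 479.
Not divisible by any: 945 - 479.

Final answer: 466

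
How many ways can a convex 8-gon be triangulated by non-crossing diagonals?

This is counted by the nth Catalan number C_n. Here n = 8 - 2 = 6.
Using C_0 = 1 and C_(k+1) = C_k x 2(2k+1)/(k+2), build up term by term: C_1=1, C_2=2, C_3=5, C_4=14, C_5=42, C_6=132.

Final answer: C_{6} = 132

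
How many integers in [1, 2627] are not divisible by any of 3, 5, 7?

|div by 3|=875, |div by 5|=525, |div by 7|=375.
|div by 3&5|=175, |div by 3&7|=125, |div by 5&7|=75, |div by all|=25.
By inclusion-exclusion, divisible by at least one: 875+525+375-175-125-75+25 = 1425.
Not divisible by any: 2627 - 1425.

Final answer: 1202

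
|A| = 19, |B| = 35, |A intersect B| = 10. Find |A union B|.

|A union B| = |A| + |B| - |A intersect B| = 19 + 35 - 10.

Final answer: 44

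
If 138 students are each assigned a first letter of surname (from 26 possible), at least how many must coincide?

There are 26 possible values for first letter of surname. With 138 students and 26 categories, by pigeonhole: ceiling(138/26).

Final answer: 6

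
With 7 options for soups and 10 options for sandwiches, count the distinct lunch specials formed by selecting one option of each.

By the multiplication principle: 7 x 10.

Final answer: 70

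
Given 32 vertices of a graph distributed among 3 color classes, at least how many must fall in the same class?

By pigeonhole with 32 objects and 3 categories: ceiling(32/3).

Final answer: 11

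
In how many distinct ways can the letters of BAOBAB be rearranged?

Letters (A:2, B:3, O:1). Total letters: 6.
Permutations = 6!/(3! x 2!).

Final answer: 60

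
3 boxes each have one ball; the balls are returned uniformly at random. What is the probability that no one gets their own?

Derangements satisfy D(n) = (n-1)(D(n-1) + D(n-2)), starting from D(0)=1, D(1)=0.
Building up: D(2)=1, D(3)=2.
Total arrangements: 3! = 6.
Probability = D(3)/3! = 1/3.

Final answer: D(3)/3! = 2/6 = 0.333333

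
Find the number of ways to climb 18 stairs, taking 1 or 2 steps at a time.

Let f(n) count the ways. The last step is size 1 or 2, so f(n) = f(n-1) + f(n-2) with f(1)=1, f(2)=2.
Iterating the recurrence: f(1)=1, f(2)=2, f(3)=3, f(4)=5, f(5)=8, f(6)=13, f(7)=21, f(8)=34, f(9)=55, f(10)=89, f(11)=144, f(12)=233, f(13)=377, f(14)=610, f(15)=987, f(16)=1597, f(17)=2584, f(18)=4181.

Final answer: 4181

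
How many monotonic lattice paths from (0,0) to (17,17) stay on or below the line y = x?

Total monotonic paths to (17,17): C(34,17) = 2333606220.
A path is bad iff it touches y = x + 1; reflecting its initial segment maps bad paths bijectively onto all paths to (16,18), of which there are C(34,18) = 2203961430.
Valid Dyck paths: 2333606220 - 2203961430.
(These counts are the Catalan numbers.)

Final answer: C_{17} = 129644790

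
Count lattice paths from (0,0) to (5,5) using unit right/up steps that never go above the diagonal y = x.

Total monotonic paths to (5,5): C(10,5) = 252.
A path is bad iff it touches y = x + 1; reflecting its initial segment maps bad paths bijectively onto all paths to (4,6), of which there are C(10,6) = 210.
Valid Dyck paths: 252 - 210.
(Equivalently, C_{5} = C(10,5)/6 = 252/6.)

Final answer: C_{5} = 42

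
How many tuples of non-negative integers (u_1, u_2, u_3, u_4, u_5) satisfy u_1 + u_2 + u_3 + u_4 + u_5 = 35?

Stars and bars with 35 stars and 4 bars:
C(35+5-1, 5-1) = C(39,4).

Final answer: C(39,4) = 82251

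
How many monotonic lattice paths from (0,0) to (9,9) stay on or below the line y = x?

Total monotonic paths to (9,9): C(18,9) = 48620.
A path is bad iff it touches y = x + 1; reflecting its initial segment maps bad paths bijectively onto all paths to (8,10), of which there are C(18,10) = 43758.
Valid Dyck paths: 48620 - 43758.
(This is the Catalan number C_{9}.)

Final answer: C_{9} = 4862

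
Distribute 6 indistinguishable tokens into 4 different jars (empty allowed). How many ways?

Stars and bars: C(n+k-1, k-1) = C(9,3).

Final answer: C(9,3) = 84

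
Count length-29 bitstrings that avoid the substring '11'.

Classify by the final bit: ...0 gives a(n-1) strings, ...01 gives a(n-2) strings. Thus a(n) = a(n-1) + a(n-2) with a(1)=2, a(2)=3.
Building up term by term: a(1)=2, a(2)=3, a(3)=5, a(4)=8, a(5)=13, a(6)=21, a(7)=34, a(8)=55, a(9)=89, a(10)=144, a(11)=233, a(12)=377, a(13)=610, a(14)=987, a(15)=1597, a(16)=2584, a(17)=4181, a(18)=6765, a(19)=10946, a(20)=17711, a(21)=28657, a(22)=46368, a(23)=75025, a(24)=121393, a(25)=196418, a(26)=317811, a(27)=514229, a(28)=832040, a(29)=1346269.

Final answer: 1346269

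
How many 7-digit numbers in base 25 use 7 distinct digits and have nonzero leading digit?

The leading digit has 24 choices (anything but zero); the next has 24 (anything but the first), then 23, and so on, one fewer each time.
Total: 24 x 24 x 23 x 22 x 21 x 20 x 19.

Final answer: 2325818880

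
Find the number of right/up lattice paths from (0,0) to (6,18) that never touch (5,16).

Total paths to (6,18): C(24,18) = 134596.
Paths through (5,16): C(21,16) x C(3,2) = 61047.
Avoiding (5,16): 134596 - 61047.

Final answer: 73549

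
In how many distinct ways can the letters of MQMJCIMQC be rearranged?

Letters (C:2, I:1, J:1, M:3, Q:2). Total letters: 9.
Permutations = 9!/(3! x 2! x 2!).

Final answer: 15120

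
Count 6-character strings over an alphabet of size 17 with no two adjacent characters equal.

Let g(n) count such strings. g(1) = 17, and each valid string of length n-1 extends in 16 ways (any symbol but the last), so g(n) = 16 g(n-1).
Total: g(6) = 17 x 16^5.

Final answer: 17 x 16^{5} = 17825792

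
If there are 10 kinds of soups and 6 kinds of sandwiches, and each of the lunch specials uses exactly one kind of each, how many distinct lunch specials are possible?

By the multiplication principle: 10 x 6.

Final answer: 60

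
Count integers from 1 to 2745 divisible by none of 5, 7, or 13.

|div by 5|=549, |div by 7|=392, |div by 13|=211.
|div by 5&7|=78, |div by 5&13|=42, |div by 7&13|=30, |div by all|=6.
By inclusion-exclusion, divisible by at least one: 549+392+211-78-42-30+6 = 1008.
Not divisible by any: 2745 - 1008.

Final answer: 1737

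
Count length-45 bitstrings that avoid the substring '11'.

Let a(n) count valid strings. If the last bit is 0 the prefix is any valid string of length n-1; if it is 1 the string must end in 01 with a valid prefix of length n-2. So a(n) = a(n-1) + a(n-2), a(1)=2, a(2)=3.
Computing successive values: a(1)=2, a(2)=3, a(3)=5, a(4)=8, a(5)=13, a(6)=21, a(7)=34, a(8)=55, a(9)=89, a(10)=144, a(11)=233, a(12)=377, a(13)=610, a(14)=987, a(15)=1597, a(16)=2584, a(17)=4181, a(18)=6765, a(19)=10946, a(20)=17711, a(21)=28657, a(22)=46368, a(23)=75025, a(24)=121393, a(25)=196418, a(26)=317811, a(27)=514229, a(28)=832040, a(29)=1346269, a(30)=2178309, a(31)=3524578, a(32)=5702887, a(33)=9227465, a(34)=14930352, a(35)=24157817, a(36)=39088169, a(37)=63245986, a(38)=102334155, a(39)=165580141, a(40)=267914296, a(41)=433494437, a(42)=701408733, a(43)=1134903170, a(44)=1836311903, a(45)=2971215073.

Final answer: 2971215073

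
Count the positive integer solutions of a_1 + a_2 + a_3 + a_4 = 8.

Substitute a'_i = a_i - 1 (so a'_i >= 0). Then sum a'_i = 8 - 4 = 4.
Stars and bars: C(4+4-1, 4-1) = C(7,3).

Final answer: C(7,3) = 35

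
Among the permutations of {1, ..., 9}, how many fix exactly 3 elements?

Choose which 3 elements are fixed: C(9,3) = 84.
Derange the remaining 6 using D(j) = (j-1)(D(j-1) + D(j-2)), D(0)=1, D(1)=0: D(2)=1, D(3)=2, D(4)=9, D(5)=44, D(6)=265.
Total: 84 x 265.

Final answer: C(9,3) D(6) = 22260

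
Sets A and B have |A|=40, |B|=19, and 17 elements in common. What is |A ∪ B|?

|A union B| = |A| + |B| - |A intersect B| = 40 + 19 - 17.

Final answer: 42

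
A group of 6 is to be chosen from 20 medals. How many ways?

C(20,6) = 20!/(6! x (20-6)!).

Final answer: C(20,6) = 38760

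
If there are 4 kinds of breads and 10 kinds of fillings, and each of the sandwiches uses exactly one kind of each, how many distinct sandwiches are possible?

By the multiplication principle: 4 x 10.

Final answer: 40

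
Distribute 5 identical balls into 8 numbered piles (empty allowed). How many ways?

Stars and bars: C(n+k-1, k-1) = C(12,7).

Final answer: C(12,7) = 792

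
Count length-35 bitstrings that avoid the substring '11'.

A valid string ends in 0 (append to any length-(n-1) valid string) or in 01 (append to any length-(n-2) valid string), so a(n) = a(n-1) + a(n-2) with a(1)=2, a(2)=3.
Computing successive values: a(1)=2, a(2)=3, a(3)=5, a(4)=8, a(5)=13, a(6)=21, a(7)=34, a(8)=55, a(9)=89, a(10)=144, a(11)=233, a(12)=377, a(13)=610, a(14)=987, a(15)=1597, a(16)=2584, a(17)=4181, a(18)=6765, a(19)=10946, a(20)=17711, a(21)=28657, a(22)=46368, a(23)=75025, a(24)=121393, a(25)=196418, a(26)=317811, a(27)=514229, a(28)=832040, a(29)=1346269, a(30)=2178309, a(31)=3524578, a(32)=5702887, a(33)=9227465, a(34)=14930352, a(35)=24157817.

Final answer: 24157817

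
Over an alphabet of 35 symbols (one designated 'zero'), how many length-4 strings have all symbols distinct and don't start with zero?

The leading digit has 34 choices (anything but zero); the next has 34 (anything but the first), then 33, and so on, one fewer each time.
Total: 34 x 34 x 33 x 32.

Final answer: 1220736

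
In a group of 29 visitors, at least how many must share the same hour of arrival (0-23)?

There are 24 possible values for hour of arrival (0-23). With 29 visitors and 24 categories, by pigeonhole: ceiling(29/24).

Final answer: 2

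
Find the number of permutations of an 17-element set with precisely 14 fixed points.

Choose which 14 elements are fixed: C(17,14) = 680.
Derange the remaining 3 using D(j) = (j-1)(D(j-1) + D(j-2)), D(0)=1, D(1)=0: D(2)=1, D(3)=2.
Total: 680 x 2.

Final answer: C(17,14) D(3) = 1360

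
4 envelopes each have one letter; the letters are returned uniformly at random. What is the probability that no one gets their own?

D(n) = (n-1)(D(n-1) + D(n-2)), D(0)=1, D(1)=0.
Building up: D(2)=1, D(3)=2, D(4)=9.
Total arrangements: 4! = 24.
Probability = D(4)/4! = 3/8.

Final answer: D(4)/4! = 9/24 = 0.375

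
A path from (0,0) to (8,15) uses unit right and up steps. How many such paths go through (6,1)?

Paths (0,0)->(6,1): C(7,1) = 7.
Paths (6,1)->(8,15): C(16,14) = 120.
By multiplication principle: 7 x 120.

Final answer: 840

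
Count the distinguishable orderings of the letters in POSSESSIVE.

Letters (E:2, I:1, O:1, P:1, S:4, V:1). Total letters: 10.
Permutations = 10!/(4! x 2!).

Final answer: 75600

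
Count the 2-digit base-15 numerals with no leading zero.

Leading digit: 14 options (nonzero). Other 1 digit(s): 15 options each.
Total: 14 x 15^1.

Final answer: 210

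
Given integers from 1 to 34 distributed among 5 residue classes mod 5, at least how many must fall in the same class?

By pigeonhole with 34 objects and 5 categories: ceiling(34/5).

Final answer: 7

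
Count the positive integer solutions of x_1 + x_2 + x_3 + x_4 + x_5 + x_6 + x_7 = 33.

Substitute x'_i = x_i - 1 (so x'_i >= 0). Then sum x'_i = 33 - 7 = 26.
Stars and bars: C(26+7-1, 7-1) = C(32,6).

Final answer: C(32,6) = 906192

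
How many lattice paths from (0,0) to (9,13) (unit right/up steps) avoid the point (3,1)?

Total paths to (9,13): C(22,13) = 497420.
Paths through (3,1): C(4,1) x C(18,12) = 74256.
Avoiding (3,1): 497420 - 74256.

Final answer: 423164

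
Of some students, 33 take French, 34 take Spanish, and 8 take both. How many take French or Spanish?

|A union B| = |A| + |B| - |A intersect B| = 33 + 34 - 8.

Final answer: 59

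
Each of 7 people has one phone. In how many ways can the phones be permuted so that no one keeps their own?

D(n) = (n-1)(D(n-1) + D(n-2)), D(0)=1, D(1)=0.
D(2) = 1 x (0 + 1) = 1
D(3) = 2 x (1 + 0) = 2
D(4) = 3 x (2 + 1) = 9
D(5) = 4 x (9 + 2) = 44
D(6) = 5 x (44 + 9) = 265
D(7) = 6 x (D(6) + D(5)) = 6 x (265 + 44)

Final answer: D(7) = 1854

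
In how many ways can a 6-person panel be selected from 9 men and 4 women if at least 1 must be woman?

Sum over valid woman counts:
C(4,1)C(9,5) = 504
C(4,2)C(9,4) = 756
C(4,3)C(9,3) = 336
C(4,4)C(9,2) = 36
Total: 504 + 756 + 336 + 36.

Final answer: 1632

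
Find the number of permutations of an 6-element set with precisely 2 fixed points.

Choose which 2 elements are fixed: C(6,2) = 15.
Derange the remaining 4 using D(j) = (j-1)(D(j-1) + D(j-2)), D(0)=1, D(1)=0: D(2)=1, D(3)=2, D(4)=9.
Total: 15 x 9.

Final answer: C(6,2) D(4) = 135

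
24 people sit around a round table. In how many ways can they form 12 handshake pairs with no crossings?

The structures are counted by the Catalan number C_n. Here n = 24/2 = 12.
C_n = C(2n,n)/(n+1), so C_{12} = C(24,12)/13 = 2704156/13.

Final answer: C_{12} = 208012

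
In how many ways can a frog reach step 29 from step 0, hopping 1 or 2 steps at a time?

Condition on the final move: it is a 1-step (f(n-1) ways to get there) or a 2-step (f(n-2) ways), so f(n) = f(n-1) + f(n-2), with f(1)=1, f(2)=2.
Computing successive values: f(1)=1, f(2)=2, f(3)=3, f(4)=5, f(5)=8, f(6)=13, f(7)=21, f(8)=34, f(9)=55, f(10)=89, f(11)=144, f(12)=233, f(13)=377, f(14)=610, f(15)=987, f(16)=1597, f(17)=2584, f(18)=4181, f(19)=6765, f(20)=10946, f(21)=17711, f(22)=28657, f(23)=46368, f(24)=75025, f(25)=121393, f(26)=196418, f(27)=317811, f(28)=514229, f(29)=832040.

Final answer: 832040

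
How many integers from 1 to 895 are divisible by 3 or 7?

Multiples of 3: 298. Multiples of 7: 127. Of both (lcm=21): 42.
By inclusion-exclusion: 298 + 127 - 42.

Final answer: 383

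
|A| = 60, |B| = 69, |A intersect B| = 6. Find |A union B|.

|A union B| = |A| + |B| - |A intersect B| = 60 + 69 - 6.

Final answer: 123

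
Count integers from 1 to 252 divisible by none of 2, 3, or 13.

|div by 2|=126, |div by 3|=84, |div by 13|=19.
|div by 2&3|=42, |div by 2&13|=9, |div by 3&13|=6, |div by all|=3.
By inclusion-exclusion, divisible by at least one: 126+84+19-42-9-6+3 = 175.
Not divisible by any: 252 - 175.

Final answer: 77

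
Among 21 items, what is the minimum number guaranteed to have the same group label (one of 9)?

There are 9 possible values for group label (one of 9). With 21 items and 9 categories, by pigeonhole: ceiling(21/9).

Final answer: 3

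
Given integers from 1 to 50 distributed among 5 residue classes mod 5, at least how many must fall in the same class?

By pigeonhole with 50 objects and 5 categories: ceiling(50/5).

Final answer: 10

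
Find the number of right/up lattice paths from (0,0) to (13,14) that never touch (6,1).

Total paths to (13,14): C(27,14) = 20058300.
Paths through (6,1): C(7,1) x C(20,13) = 542640.
Avoiding (6,1): 20058300 - 542640.

Final answer: 19515660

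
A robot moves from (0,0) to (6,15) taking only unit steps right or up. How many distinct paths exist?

Each path has 6 right steps and 15 up steps in some order (21 steps total).
Choose which 15 of the 21 steps are up: C(21,15).

Final answer: C(21,15) = 54264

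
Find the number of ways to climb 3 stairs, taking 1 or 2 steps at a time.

Let f(n) be the number of climbs. Removing the last move (1 or 2 steps) gives f(n) = f(n-1) + f(n-2); base cases f(1)=1, f(2)=2.
Computing successive values: f(1)=1, f(2)=2, f(3)=3.

Final answer: 3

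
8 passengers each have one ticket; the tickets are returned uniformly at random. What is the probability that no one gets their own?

D(n) = (n-1)(D(n-1) + D(n-2)), D(0)=1, D(1)=0.
Building up: D(2)=1, D(3)=2, D(4)=9, D(5)=44, D(6)=265, D(7)=1854, D(8)=14833.
Total arrangements: 8! = 40320.
Probability = D(8)/8! = 2119/5760.

Final answer: D(8)/8! = 14833/40320 = 0.367882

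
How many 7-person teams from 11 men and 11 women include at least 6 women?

Sum over valid woman counts:
C(11,6)C(11,1) = 5082
C(11,7)C(11,0) = 330
Total: 5082 + 330.

Final answer: 5412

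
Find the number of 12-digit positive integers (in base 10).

First digit: 9 choices (1-9). Each of the remaining 11 digits: 10 choices.
Total: 9 x 10^11.

Final answer: 900000000000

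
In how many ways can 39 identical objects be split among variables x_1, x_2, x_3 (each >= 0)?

Stars and bars with 39 stars and 2 bars:
C(39+3-1, 3-1) = C(41,2).

Final answer: C(41,2) = 820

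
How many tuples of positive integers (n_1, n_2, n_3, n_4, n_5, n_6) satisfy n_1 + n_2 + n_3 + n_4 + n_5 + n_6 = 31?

Substitute n'_i = n_i - 1 (so n'_i >= 0). Then sum n'_i = 31 - 6 = 25.
Stars and bars: C(25+6-1, 6-1) = C(30,5).

Final answer: C(30,5) = 142506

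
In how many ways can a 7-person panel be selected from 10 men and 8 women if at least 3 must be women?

Sum over valid woman counts:
C(8,3)C(10,4) = 11760
C(8,4)C(10,3) = 8400
C(8,5)C(10,2) = 2520
C(8,6)C(10,1) = 280
C(8,7)C(10,0) = 8
Total: 11760 + 8400 + 2520 + 280 + 8.

Final answer: 22968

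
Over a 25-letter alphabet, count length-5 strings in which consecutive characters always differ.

First character: 25 choices. Each subsequent: 24 choices (must differ from the previous one).
Total: 25 x 24^4.

Final answer: 25 x 24^{4} = 8294400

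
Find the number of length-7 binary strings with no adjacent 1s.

Let a(n) count valid strings. If the last bit is 0 the prefix is any valid string of length n-1; if it is 1 the string must end in 01 with a valid prefix of length n-2. So a(n) = a(n-1) + a(n-2), a(1)=2, a(2)=3.
Building up term by term: a(1)=2, a(2)=3, a(3)=5, a(4)=8, a(5)=13, a(6)=21, a(7)=34.

Final answer: 34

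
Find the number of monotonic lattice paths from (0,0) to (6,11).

Each path has 6 right steps and 11 up steps in some order (17 steps total).
Choose which 11 of the 17 steps are up: C(17,11).

Final answer: C(17,11) = 12376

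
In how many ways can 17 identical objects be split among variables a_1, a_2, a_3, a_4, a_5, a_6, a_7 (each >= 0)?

Stars and bars with 17 stars and 6 bars:
C(17+7-1, 7-1) = C(23,6).

Final answer: C(23,6) = 100947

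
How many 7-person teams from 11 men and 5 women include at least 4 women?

Sum over valid woman counts:
C(5,4)C(11,3) = 825
C(5,5)C(11,2) = 55
Total: 825 + 55.

Final answer: 880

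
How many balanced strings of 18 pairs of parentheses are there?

The structures are counted by the Catalan number C_n. Here n = 18 (pairs).
C_n = (2n)!/(n!(n+1)!), so C_{18} = 36!/(18! x 19!) = C(36,18)/19 = 9075135300/19.

Final answer: C_{18} = 477638700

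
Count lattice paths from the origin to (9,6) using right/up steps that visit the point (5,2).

Paths (0,0)->(5,2): C(7,2) = 21.
Paths (5,2)->(9,6): C(8,4) = 70.
By multiplication principle: 21 x 70.

Final answer: 1470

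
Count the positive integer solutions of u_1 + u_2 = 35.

Substitute u'_i = u_i - 1 (so u'_i >= 0). Then sum u'_i = 35 - 2 = 33.
Stars and bars: C(33+2-1, 2-1) = C(34,1).

Final answer: C(34,1) = 34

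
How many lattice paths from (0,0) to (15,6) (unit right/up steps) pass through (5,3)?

Paths (0,0)->(5,3): C(8,3) = 56.
Paths (5,3)->(15,6): C(13,3) = 286.
By multiplication principle: 56 x 286.

Final answer: 16016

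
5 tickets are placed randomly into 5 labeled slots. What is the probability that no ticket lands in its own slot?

Use the recurrence D(n) = (n-1)(D(n-1) + D(n-2)) with D(0)=1, D(1)=0.
Building up: D(2)=1, D(3)=2, D(4)=9, D(5)=44.
Total arrangements: 5! = 120.
Probability = D(5)/5! = 11/30.

Final answer: D(5)/5! = 44/120 = 0.366667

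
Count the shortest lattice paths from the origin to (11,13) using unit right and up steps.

Each path has 11 right steps and 13 up steps in some order (24 steps total).
Choose which 13 of the 24 steps are up: C(24,13).

Final answer: C(24,13) = 2496144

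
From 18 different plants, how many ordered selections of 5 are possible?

P(18,5) = 18!/(18-5)! = 18!/13!.

Final answer: P(18,5) = 1028160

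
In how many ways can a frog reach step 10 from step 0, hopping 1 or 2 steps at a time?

Let f(n) be the number of climbs. Removing the last move (1 or 2 steps) gives f(n) = f(n-1) + f(n-2); base cases f(1)=1, f(2)=2.
Iterating the recurrence: f(1)=1, f(2)=2, f(3)=3, f(4)=5, f(5)=8, f(6)=13, f(7)=21, f(8)=34, f(9)=55, f(10)=89.

Final answer: 89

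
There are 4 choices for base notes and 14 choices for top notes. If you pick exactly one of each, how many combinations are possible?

By the multiplication principle: 4 x 14.

Final answer: 56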